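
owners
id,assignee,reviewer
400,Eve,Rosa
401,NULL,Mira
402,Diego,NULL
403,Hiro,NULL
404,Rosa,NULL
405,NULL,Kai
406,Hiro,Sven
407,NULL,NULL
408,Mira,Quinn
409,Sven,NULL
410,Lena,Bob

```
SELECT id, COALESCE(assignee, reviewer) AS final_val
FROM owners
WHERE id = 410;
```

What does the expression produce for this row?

Lena

id = 410: assignee=Lena, reviewer=Bob.
assignee=Lena → Lena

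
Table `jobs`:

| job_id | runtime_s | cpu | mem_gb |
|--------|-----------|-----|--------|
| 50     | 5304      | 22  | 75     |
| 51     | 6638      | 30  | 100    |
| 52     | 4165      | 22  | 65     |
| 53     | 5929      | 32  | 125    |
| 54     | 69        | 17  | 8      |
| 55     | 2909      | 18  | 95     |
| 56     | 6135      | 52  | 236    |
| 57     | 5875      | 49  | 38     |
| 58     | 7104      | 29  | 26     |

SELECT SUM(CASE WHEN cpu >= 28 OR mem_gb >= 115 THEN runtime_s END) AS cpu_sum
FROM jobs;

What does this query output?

31681

job_id=50: ✗
job_id=51: ✓ → 6638
job_id=52: ✗
job_id=53: ✓ → 5929
job_id=54: ✗
job_id=55: ✗
job_id=56: ✓ → 6135
job_id=57: ✓ → 5875
job_id=58: ✓ → 7104
cpu_sum = 6638 + 5929 + 6135 + 5875 + 7104 = 31681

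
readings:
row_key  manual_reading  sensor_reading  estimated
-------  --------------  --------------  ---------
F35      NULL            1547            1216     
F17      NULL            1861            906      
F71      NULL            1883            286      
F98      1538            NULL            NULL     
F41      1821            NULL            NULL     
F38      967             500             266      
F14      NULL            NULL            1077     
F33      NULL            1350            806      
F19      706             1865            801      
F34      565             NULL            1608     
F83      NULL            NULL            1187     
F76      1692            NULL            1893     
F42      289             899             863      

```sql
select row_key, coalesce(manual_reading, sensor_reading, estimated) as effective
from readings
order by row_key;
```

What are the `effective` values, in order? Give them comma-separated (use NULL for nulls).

1077, 1861, 706, 1350, 565, 1547, 967, 1821, 289, 1883, 1692, 1187, 1538

row_key=F14: manual_reading=NULL, sensor_reading=NULL, estimated=1077 → 1077
row_key=F17: manual_reading=NULL, sensor_reading=1861 → 1861
row_key=F19: manual_reading=706 → 706
row_key=F33: manual_reading=NULL, sensor_reading=1350 → 1350
row_key=F34: manual_reading=565 → 565
row_key=F35: manual_reading=NULL, sensor_reading=1547 → 1547
row_key=F38: manual_reading=967 → 967
row_key=F41: manual_reading=1821 → 1821
row_key=F42: manual_reading=289 → 289
row_key=F71: manual_reading=NULL, sensor_reading=1883 → 1883
row_key=F76: manual_reading=1692 → 1692
row_key=F83: manual_reading=NULL, sensor_reading=NULL, estimated=1187 → 1187
row_key=F98: manual_reading=1538 → 1538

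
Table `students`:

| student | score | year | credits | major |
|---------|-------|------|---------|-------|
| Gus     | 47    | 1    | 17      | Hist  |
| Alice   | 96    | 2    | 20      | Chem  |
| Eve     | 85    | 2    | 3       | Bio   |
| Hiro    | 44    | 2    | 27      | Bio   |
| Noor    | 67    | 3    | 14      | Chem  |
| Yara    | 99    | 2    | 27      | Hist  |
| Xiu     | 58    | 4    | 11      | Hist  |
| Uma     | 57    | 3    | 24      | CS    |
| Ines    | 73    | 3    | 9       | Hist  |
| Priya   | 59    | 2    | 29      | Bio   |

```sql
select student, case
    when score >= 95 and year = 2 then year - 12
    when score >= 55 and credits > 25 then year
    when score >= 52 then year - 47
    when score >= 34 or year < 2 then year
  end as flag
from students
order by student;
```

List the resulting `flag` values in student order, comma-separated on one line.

-10, -45, 1, 2, -44, -44, 2, -44, -43, -10

student=Alice: score >= 95 and year = 2 → -10
student=Eve: score >= 52 → -45
student=Gus: score >= 34 or year < 2 → 1
student=Hiro: score >= 34 or year < 2 → 2
student=Ines: score >= 52 → -44
student=Noor: score >= 52 → -44
student=Priya: score >= 55 and credits > 25 → 2
student=Uma: score >= 52 → -44
student=Xiu: score >= 52 → -43
student=Yara: score >= 95 and year = 2 → -10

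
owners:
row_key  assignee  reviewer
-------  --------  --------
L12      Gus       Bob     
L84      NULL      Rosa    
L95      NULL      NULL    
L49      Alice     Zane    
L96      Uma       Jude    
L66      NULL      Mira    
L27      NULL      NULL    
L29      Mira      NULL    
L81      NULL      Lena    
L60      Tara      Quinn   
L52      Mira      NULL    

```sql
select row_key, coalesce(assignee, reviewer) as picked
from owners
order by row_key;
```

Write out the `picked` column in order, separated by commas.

Gus, NULL, Mira, Alice, Mira, Tara, Mira, Lena, Rosa, NULL, Uma

row_key=L12: assignee=Gus → Gus
row_key=L27: assignee=NULL, reviewer=NULL (all NULL) → NULL
row_key=L29: assignee=Mira → Mira
row_key=L49: assignee=Alice → Alice
row_key=L52: assignee=Mira → Mira
row_key=L60: assignee=Tara → Tara
row_key=L66: assignee=NULL, reviewer=Mira → Mira
row_key=L81: assignee=NULL, reviewer=Lena → Lena
row_key=L84: assignee=NULL, reviewer=Rosa → Rosa
row_key=L95: assignee=NULL, reviewer=NULL (all NULL) → NULL
row_key=L96: assignee=Uma → Uma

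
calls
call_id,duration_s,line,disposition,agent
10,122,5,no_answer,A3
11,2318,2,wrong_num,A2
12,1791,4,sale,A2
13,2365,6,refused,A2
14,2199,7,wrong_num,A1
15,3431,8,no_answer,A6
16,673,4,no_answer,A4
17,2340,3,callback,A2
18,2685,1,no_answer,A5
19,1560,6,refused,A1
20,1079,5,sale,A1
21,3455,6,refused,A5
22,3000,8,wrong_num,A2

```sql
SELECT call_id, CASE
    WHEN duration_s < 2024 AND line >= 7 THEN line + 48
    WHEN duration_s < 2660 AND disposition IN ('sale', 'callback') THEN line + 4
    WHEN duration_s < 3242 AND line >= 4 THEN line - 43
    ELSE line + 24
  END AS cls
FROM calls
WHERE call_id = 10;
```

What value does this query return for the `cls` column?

-38

call_id = 10: duration_s=122, line=5, disposition=no_answer, agent=A3.
duration_s < 2024 AND line >= 7 → false
duration_s < 2660 AND disposition IN ('sale', 'callback') → false
duration_s < 3242 AND line >= 4 → true → -38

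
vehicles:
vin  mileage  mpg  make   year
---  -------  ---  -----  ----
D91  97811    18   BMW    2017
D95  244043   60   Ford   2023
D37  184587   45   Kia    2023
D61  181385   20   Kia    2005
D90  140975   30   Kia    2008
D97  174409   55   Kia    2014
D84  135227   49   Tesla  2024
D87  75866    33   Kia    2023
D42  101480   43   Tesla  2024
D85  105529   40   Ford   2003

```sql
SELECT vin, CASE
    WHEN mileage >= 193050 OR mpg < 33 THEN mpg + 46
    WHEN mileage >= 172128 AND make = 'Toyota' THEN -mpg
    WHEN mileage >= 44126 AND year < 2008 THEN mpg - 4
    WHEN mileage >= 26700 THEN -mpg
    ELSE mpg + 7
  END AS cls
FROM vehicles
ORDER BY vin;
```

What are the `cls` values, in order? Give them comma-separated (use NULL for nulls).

vin=D37: mileage >= 26700 → -45
vin=D42: mileage >= 26700 → -43
vin=D61: mileage >= 193050 OR mpg < 33 → 66
vin=D84: mileage >= 26700 → -49
vin=D85: mileage >= 44126 AND year < 2008 → 36
vin=D87: mileage >= 26700 → -33
vin=D90: mileage >= 193050 OR mpg < 33 → 76
vin=D91: mileage >= 193050 OR mpg < 33 → 64
vin=D95: mileage >= 193050 OR mpg < 33 → 106
vin=D97: mileage >= 26700 → -55

-45, -43, 66, -49, 36, -33, 76, 64, 106, -55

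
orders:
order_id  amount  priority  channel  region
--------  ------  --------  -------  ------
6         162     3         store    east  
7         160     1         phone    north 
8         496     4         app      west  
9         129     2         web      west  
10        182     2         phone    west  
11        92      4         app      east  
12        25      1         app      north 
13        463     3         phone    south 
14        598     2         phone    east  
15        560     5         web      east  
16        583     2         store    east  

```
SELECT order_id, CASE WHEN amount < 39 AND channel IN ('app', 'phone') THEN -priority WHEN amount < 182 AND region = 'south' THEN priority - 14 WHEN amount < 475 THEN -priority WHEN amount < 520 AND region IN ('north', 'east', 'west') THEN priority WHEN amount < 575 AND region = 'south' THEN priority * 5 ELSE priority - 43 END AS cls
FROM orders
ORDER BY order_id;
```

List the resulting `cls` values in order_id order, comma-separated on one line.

-3, -1, 4, -2, -2, -4, -1, -3, -41, -38, -41

order_id=6: amount < 475 → -3
order_id=7: amount < 475 → -1
order_id=8: amount < 520 AND region IN ('north', 'east', 'west') → 4
order_id=9: amount < 475 → -2
order_id=10: amount < 475 → -2
order_id=11: amount < 475 → -4
order_id=12: amount < 39 AND channel IN ('app', 'phone') → -1
order_id=13: amount < 475 → -3
order_id=14: ELSE → -41
order_id=15: ELSE → -38
order_id=16: ELSE → -41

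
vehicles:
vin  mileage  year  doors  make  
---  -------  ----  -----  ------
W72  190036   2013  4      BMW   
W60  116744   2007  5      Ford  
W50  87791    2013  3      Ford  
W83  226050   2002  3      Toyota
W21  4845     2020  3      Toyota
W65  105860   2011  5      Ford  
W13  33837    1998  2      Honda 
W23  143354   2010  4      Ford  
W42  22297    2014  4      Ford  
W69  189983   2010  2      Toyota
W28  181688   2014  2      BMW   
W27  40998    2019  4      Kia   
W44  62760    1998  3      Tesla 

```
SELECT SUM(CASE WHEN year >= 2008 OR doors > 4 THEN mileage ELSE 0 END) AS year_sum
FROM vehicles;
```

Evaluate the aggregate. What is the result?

1083596

vin=W72: ✓ → 190036
vin=W60: ✓ → 116744
vin=W50: ✓ → 87791
vin=W83: ✗
vin=W21: ✓ → 4845
vin=W65: ✓ → 105860
vin=W13: ✗
vin=W23: ✓ → 143354
vin=W42: ✓ → 22297
vin=W69: ✓ → 189983
vin=W28: ✓ → 181688
vin=W27: ✓ → 40998
vin=W44: ✗
year_sum = 190036 + 116744 + 87791 + 4845 + 105860 + 143354 + 22297 + 189983 + 181688 + 40998 = 1083596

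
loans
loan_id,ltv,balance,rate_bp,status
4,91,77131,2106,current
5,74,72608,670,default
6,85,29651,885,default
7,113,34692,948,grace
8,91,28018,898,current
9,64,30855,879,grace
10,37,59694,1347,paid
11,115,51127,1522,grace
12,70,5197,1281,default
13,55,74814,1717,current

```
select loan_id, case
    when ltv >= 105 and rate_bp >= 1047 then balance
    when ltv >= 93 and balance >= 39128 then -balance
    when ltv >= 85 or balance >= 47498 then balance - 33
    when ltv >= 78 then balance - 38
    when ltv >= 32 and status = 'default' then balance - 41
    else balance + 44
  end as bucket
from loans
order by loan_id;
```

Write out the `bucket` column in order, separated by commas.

77098, 72575, 29618, 34659, 27985, 30899, 59661, 51127, 5156, 74781

loan_id=4: ltv >= 85 or balance >= 47498 → 77098
loan_id=5: ltv >= 85 or balance >= 47498 → 72575
loan_id=6: ltv >= 85 or balance >= 47498 → 29618
loan_id=7: ltv >= 85 or balance >= 47498 → 34659
loan_id=8: ltv >= 85 or balance >= 47498 → 27985
loan_id=9: ELSE → 30899
loan_id=10: ltv >= 85 or balance >= 47498 → 59661
loan_id=11: ltv >= 105 and rate_bp >= 1047 → 51127
loan_id=12: ltv >= 32 and status = 'default' → 5156
loan_id=13: ltv >= 85 or balance >= 47498 → 74781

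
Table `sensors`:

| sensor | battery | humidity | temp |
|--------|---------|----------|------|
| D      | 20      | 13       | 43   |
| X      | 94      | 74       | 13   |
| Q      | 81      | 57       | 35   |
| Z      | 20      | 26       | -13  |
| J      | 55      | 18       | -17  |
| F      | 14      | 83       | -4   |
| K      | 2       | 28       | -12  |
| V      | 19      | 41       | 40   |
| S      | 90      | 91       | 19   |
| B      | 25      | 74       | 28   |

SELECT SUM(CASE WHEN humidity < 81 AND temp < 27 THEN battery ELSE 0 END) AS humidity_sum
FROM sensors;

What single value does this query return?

171

sensor=D: ✗
sensor=X: ✓ → 94
sensor=Q: ✗
sensor=Z: ✓ → 20
sensor=J: ✓ → 55
sensor=F: ✗
sensor=K: ✓ → 2
sensor=V: ✗
sensor=S: ✗
sensor=B: ✗
humidity_sum = 94 + 20 + 55 + 2 = 171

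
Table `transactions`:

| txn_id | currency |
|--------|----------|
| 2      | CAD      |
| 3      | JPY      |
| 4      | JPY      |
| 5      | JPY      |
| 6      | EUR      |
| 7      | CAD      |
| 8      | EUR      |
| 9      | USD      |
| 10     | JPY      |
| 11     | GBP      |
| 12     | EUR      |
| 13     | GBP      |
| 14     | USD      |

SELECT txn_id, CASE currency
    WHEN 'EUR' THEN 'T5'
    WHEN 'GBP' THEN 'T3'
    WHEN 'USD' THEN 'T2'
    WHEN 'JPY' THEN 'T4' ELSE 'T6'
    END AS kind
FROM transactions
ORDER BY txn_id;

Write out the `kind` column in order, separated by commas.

T6, T4, T4, T4, T5, T6, T5, T2, T4, T3, T5, T3, T2

txn_id=2: ELSE → T6
txn_id=3: currency='JPY' → T4
txn_id=4: currency='JPY' → T4
txn_id=5: currency='JPY' → T4
txn_id=6: currency='EUR' → T5
txn_id=7: ELSE → T6
txn_id=8: currency='EUR' → T5
txn_id=9: currency='USD' → T2
txn_id=10: currency='JPY' → T4
txn_id=11: currency='GBP' → T3
txn_id=12: currency='EUR' → T5
txn_id=13: currency='GBP' → T3
txn_id=14: currency='USD' → T2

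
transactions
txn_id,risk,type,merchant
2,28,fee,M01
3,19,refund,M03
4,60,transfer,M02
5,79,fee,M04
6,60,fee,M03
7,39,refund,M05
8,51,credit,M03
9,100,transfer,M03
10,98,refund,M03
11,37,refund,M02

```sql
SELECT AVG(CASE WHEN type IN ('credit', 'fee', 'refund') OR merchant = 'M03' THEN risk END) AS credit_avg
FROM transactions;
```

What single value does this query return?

txn_id=2: ✓ → 28
txn_id=3: ✓ → 19
txn_id=4: ✗
txn_id=5: ✓ → 79
txn_id=6: ✓ → 60
txn_id=7: ✓ → 39
txn_id=8: ✓ → 51
txn_id=9: ✓ → 100
txn_id=10: ✓ → 98
txn_id=11: ✓ → 37
credit_avg = (28 + 19 + 79 + 60 + 39 + 51 + 100 + 98 + 37) / 9 = 56.7777777778

56.7777777778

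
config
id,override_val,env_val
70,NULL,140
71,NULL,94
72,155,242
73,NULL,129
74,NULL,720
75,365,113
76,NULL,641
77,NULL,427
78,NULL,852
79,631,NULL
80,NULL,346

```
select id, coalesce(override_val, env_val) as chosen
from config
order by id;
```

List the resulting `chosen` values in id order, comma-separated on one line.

id=70: override_val=NULL, env_val=140 → 140
id=71: override_val=NULL, env_val=94 → 94
id=72: override_val=155 → 155
id=73: override_val=NULL, env_val=129 → 129
id=74: override_val=NULL, env_val=720 → 720
id=75: override_val=365 → 365
id=76: override_val=NULL, env_val=641 → 641
id=77: override_val=NULL, env_val=427 → 427
id=78: override_val=NULL, env_val=852 → 852
id=79: override_val=631 → 631
id=80: override_val=NULL, env_val=346 → 346

140, 94, 155, 129, 720, 365, 641, 427, 852, 631, 346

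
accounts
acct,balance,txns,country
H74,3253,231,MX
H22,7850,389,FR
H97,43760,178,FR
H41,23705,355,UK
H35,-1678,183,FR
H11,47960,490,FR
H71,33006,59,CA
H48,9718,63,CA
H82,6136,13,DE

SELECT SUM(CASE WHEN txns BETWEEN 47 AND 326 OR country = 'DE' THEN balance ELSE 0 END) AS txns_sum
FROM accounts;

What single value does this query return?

acct=H74: ✓ → 3253
acct=H22: ✗
acct=H97: ✓ → 43760
acct=H41: ✗
acct=H35: ✓ → -1678
acct=H11: ✗
acct=H71: ✓ → 33006
acct=H48: ✓ → 9718
acct=H82: ✓ → 6136
txns_sum = 3253 + 43760 + -1678 + 33006 + 9718 + 6136 = 94195

94195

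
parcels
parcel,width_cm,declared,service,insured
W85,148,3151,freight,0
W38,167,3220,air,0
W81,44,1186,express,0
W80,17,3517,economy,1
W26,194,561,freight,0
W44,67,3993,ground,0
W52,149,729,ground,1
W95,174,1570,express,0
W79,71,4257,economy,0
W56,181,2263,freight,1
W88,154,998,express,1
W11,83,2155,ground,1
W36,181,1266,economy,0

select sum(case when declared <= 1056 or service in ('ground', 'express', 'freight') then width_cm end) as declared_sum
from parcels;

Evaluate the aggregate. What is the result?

1194

parcel=W85: ✓ → 148
parcel=W38: ✗
parcel=W81: ✓ → 44
parcel=W80: ✗
parcel=W26: ✓ → 194
parcel=W44: ✓ → 67
parcel=W52: ✓ → 149
parcel=W95: ✓ → 174
parcel=W79: ✗
parcel=W56: ✓ → 181
parcel=W88: ✓ → 154
parcel=W11: ✓ → 83
parcel=W36: ✗
declared_sum = 148 + 44 + 194 + 67 + 149 + 174 + 181 + 154 + 83 = 1194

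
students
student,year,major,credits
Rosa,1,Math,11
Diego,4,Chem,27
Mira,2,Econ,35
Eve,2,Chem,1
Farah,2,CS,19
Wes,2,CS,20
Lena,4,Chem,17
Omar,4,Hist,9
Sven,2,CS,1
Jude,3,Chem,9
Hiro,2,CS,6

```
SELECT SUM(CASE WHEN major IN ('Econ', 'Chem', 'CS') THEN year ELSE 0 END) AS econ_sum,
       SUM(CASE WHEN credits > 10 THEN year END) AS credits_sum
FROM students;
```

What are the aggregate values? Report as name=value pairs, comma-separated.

[econ_sum: major IN ('Econ', 'Chem', 'CS')]
student=Rosa: ✗
student=Diego: ✓ → 4
student=Mira: ✓ → 2
student=Eve: ✓ → 2
student=Farah: ✓ → 2
student=Wes: ✓ → 2
student=Lena: ✓ → 4
student=Omar: ✗
student=Sven: ✓ → 2
student=Jude: ✓ → 3
student=Hiro: ✓ → 2
econ_sum = 4 + 2 + 2 + 2 + 2 + 4 + 2 + 3 + 2 = 23
—
[credits_sum: credits > 10]
student=Rosa: ✓ → 1
student=Diego: ✓ → 4
student=Mira: ✓ → 2
student=Eve: ✗
student=Farah: ✓ → 2
student=Wes: ✓ → 2
student=Lena: ✓ → 4
student=Omar: ✗
student=Sven: ✗
student=Jude: ✗
student=Hiro: ✗
credits_sum = 1 + 4 + 2 + 2 + 2 + 4 = 15

econ_sum=23, credits_sum=15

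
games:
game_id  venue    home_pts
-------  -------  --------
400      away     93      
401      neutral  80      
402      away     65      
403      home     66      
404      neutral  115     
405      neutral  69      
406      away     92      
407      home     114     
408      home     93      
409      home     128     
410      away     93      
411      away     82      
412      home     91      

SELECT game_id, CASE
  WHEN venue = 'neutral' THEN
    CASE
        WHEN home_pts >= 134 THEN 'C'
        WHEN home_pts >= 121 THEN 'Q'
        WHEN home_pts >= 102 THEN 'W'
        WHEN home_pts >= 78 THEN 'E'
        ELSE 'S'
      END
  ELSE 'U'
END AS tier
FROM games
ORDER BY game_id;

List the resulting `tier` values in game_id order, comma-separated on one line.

game_id=400: venue='away' → outer ELSE → U
game_id=401: venue='neutral' → inner[home_pts >= 78] → E
game_id=402: venue='away' → outer ELSE → U
game_id=403: venue='home' → outer ELSE → U
game_id=404: venue='neutral' → inner[home_pts >= 102] → W
game_id=405: venue='neutral' → inner[ELSE] → S
game_id=406: venue='away' → outer ELSE → U
game_id=407: venue='home' → outer ELSE → U
game_id=408: venue='home' → outer ELSE → U
game_id=409: venue='home' → outer ELSE → U
game_id=410: venue='away' → outer ELSE → U
game_id=411: venue='away' → outer ELSE → U
game_id=412: venue='home' → outer ELSE → U

U, E, U, U, W, S, U, U, U, U, U, U, U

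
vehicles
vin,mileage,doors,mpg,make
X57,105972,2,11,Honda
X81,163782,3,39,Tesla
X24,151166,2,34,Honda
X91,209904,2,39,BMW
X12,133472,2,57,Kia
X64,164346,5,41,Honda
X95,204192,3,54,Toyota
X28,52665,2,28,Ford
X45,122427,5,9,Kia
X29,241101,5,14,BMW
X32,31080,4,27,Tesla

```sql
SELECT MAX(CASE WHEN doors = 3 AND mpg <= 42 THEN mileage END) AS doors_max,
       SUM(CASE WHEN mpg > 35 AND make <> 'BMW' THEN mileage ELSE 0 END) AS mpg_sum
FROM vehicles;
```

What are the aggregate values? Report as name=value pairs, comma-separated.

doors_max=163782, mpg_sum=665792

[doors_max: doors = 3 AND mpg <= 42]
vin=X57: ✗
vin=X81: ✓ → 163782
vin=X24: ✗
vin=X91: ✗
vin=X12: ✗
vin=X64: ✗
vin=X95: ✗
vin=X28: ✗
vin=X45: ✗
vin=X29: ✗
vin=X32: ✗
doors_max = MAX(163782) = 163782
—
[mpg_sum: mpg > 35 AND make <> 'BMW']
vin=X57: ✗
vin=X81: ✓ → 163782
vin=X24: ✗
vin=X91: ✗
vin=X12: ✓ → 133472
vin=X64: ✓ → 164346
vin=X95: ✓ → 204192
vin=X28: ✗
vin=X45: ✗
vin=X29: ✗
vin=X32: ✗
mpg_sum = 163782 + 133472 + 164346 + 204192 = 665792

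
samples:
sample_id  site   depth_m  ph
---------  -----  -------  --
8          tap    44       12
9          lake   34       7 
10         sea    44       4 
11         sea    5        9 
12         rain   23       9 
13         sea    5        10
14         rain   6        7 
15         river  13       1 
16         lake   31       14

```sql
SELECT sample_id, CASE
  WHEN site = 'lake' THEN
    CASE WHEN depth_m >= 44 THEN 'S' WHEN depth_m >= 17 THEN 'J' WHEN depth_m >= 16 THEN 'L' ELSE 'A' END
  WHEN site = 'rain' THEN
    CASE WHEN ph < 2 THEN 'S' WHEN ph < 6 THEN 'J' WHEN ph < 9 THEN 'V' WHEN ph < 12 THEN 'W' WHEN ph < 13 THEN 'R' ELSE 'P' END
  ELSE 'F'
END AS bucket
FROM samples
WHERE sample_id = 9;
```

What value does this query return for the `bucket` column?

J

sample_id = 9: site=lake, depth_m=34, ph=7.
site='lake' → inner[depth_m >= 17] → J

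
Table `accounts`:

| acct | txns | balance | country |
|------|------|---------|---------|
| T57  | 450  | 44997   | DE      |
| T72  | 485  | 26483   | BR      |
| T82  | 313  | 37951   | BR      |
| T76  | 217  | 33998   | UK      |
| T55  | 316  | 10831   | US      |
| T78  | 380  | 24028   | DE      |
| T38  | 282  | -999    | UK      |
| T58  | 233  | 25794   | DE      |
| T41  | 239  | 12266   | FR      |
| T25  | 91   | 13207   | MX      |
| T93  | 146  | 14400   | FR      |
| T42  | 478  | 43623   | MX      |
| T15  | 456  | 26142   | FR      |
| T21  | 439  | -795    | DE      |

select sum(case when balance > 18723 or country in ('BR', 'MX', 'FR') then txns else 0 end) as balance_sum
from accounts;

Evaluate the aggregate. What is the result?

3488

acct=T57: ✓ → 450
acct=T72: ✓ → 485
acct=T82: ✓ → 313
acct=T76: ✓ → 217
acct=T55: ✗
acct=T78: ✓ → 380
acct=T38: ✗
acct=T58: ✓ → 233
acct=T41: ✓ → 239
acct=T25: ✓ → 91
acct=T93: ✓ → 146
acct=T42: ✓ → 478
acct=T15: ✓ → 456
acct=T21: ✗
balance_sum = 450 + 485 + 313 + 217 + 380 + 233 + 239 + 91 + 146 + 478 + 456 = 3488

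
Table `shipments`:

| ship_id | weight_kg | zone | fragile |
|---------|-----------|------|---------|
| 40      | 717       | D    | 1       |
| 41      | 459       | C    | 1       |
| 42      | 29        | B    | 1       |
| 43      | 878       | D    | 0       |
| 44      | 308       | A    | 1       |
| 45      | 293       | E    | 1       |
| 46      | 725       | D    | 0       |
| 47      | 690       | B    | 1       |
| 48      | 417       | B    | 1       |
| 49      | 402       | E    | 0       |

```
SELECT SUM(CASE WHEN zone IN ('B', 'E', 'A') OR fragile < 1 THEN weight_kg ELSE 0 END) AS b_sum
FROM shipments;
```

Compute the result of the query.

3742

ship_id=40: ✗
ship_id=41: ✗
ship_id=42: ✓ → 29
ship_id=43: ✓ → 878
ship_id=44: ✓ → 308
ship_id=45: ✓ → 293
ship_id=46: ✓ → 725
ship_id=47: ✓ → 690
ship_id=48: ✓ → 417
ship_id=49: ✓ → 402
b_sum = 29 + 878 + 308 + 293 + 725 + 690 + 417 + 402 = 3742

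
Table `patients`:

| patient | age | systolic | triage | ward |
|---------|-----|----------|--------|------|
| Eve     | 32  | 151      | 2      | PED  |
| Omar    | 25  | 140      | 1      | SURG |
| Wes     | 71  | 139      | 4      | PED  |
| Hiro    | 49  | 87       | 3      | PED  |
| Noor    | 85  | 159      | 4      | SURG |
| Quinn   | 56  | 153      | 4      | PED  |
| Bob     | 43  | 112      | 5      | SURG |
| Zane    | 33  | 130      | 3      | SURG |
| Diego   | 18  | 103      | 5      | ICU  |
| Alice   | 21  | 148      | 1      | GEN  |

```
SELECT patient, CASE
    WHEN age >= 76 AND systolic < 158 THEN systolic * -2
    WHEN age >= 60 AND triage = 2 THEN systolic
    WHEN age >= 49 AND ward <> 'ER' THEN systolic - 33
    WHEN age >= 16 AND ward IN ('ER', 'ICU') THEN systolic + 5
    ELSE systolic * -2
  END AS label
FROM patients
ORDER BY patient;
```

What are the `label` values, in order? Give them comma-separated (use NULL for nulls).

patient=Alice: ELSE → -296
patient=Bob: ELSE → -224
patient=Diego: age >= 16 AND ward IN ('ER', 'ICU') → 108
patient=Eve: ELSE → -302
patient=Hiro: age >= 49 AND ward <> 'ER' → 54
patient=Noor: age >= 49 AND ward <> 'ER' → 126
patient=Omar: ELSE → -280
patient=Quinn: age >= 49 AND ward <> 'ER' → 120
patient=Wes: age >= 49 AND ward <> 'ER' → 106
patient=Zane: ELSE → -260

-296, -224, 108, -302, 54, 126, -280, 120, 106, -260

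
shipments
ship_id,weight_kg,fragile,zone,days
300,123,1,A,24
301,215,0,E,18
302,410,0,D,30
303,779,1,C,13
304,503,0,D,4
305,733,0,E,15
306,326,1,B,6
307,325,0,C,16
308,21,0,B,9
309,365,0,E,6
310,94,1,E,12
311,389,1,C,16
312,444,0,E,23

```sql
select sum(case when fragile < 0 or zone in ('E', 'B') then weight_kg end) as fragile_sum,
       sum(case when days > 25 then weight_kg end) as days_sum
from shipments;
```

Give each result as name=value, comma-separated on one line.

[fragile_sum: fragile < 0 or zone in ('E', 'B')]
ship_id=300: ✗
ship_id=301: ✓ → 215
ship_id=302: ✗
ship_id=303: ✗
ship_id=304: ✗
ship_id=305: ✓ → 733
ship_id=306: ✓ → 326
ship_id=307: ✗
ship_id=308: ✓ → 21
ship_id=309: ✓ → 365
ship_id=310: ✓ → 94
ship_id=311: ✗
ship_id=312: ✓ → 444
fragile_sum = 215 + 733 + 326 + 21 + 365 + 94 + 444 = 2198
—
[days_sum: days > 25]
ship_id=300: ✗
ship_id=301: ✗
ship_id=302: ✓ → 410
ship_id=303: ✗
ship_id=304: ✗
ship_id=305: ✗
ship_id=306: ✗
ship_id=307: ✗
ship_id=308: ✗
ship_id=309: ✗
ship_id=310: ✗
ship_id=311: ✗
ship_id=312: ✗
days_sum = 410

fragile_sum=2198, days_sum=410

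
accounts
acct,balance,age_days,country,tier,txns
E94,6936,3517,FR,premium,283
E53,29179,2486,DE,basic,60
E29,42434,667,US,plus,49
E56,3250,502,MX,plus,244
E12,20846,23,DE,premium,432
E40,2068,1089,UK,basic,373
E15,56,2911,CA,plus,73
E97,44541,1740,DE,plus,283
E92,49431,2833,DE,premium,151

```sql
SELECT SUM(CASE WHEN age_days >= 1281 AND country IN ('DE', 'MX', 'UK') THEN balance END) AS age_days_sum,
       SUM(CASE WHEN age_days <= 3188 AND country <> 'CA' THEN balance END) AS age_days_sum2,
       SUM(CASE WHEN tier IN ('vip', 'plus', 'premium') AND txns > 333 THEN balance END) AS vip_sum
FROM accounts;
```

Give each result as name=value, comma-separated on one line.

[age_days_sum: age_days >= 1281 AND country IN ('DE', 'MX', 'UK')]
acct=E94: ✗
acct=E53: ✓ → 29179
acct=E29: ✗
acct=E56: ✗
acct=E12: ✗
acct=E40: ✗
acct=E15: ✗
acct=E97: ✓ → 44541
acct=E92: ✓ → 49431
age_days_sum = 29179 + 44541 + 49431 = 123151
—
[age_days_sum2: age_days <= 3188 AND country <> 'CA']
acct=E94: ✗
acct=E53: ✓ → 29179
acct=E29: ✓ → 42434
acct=E56: ✓ → 3250
acct=E12: ✓ → 20846
acct=E40: ✓ → 2068
acct=E15: ✗
acct=E97: ✓ → 44541
acct=E92: ✓ → 49431
age_days_sum2 = 29179 + 42434 + 3250 + 20846 + 2068 + 44541 + 49431 = 191749
—
[vip_sum: tier IN ('vip', 'plus', 'premium') AND txns > 333]
acct=E94: ✗
acct=E53: ✗
acct=E29: ✗
acct=E56: ✗
acct=E12: ✓ → 20846
acct=E40: ✗
acct=E15: ✗
acct=E97: ✗
acct=E92: ✗
vip_sum = 20846

age_days_sum=123151, age_days_sum2=191749, vip_sum=20846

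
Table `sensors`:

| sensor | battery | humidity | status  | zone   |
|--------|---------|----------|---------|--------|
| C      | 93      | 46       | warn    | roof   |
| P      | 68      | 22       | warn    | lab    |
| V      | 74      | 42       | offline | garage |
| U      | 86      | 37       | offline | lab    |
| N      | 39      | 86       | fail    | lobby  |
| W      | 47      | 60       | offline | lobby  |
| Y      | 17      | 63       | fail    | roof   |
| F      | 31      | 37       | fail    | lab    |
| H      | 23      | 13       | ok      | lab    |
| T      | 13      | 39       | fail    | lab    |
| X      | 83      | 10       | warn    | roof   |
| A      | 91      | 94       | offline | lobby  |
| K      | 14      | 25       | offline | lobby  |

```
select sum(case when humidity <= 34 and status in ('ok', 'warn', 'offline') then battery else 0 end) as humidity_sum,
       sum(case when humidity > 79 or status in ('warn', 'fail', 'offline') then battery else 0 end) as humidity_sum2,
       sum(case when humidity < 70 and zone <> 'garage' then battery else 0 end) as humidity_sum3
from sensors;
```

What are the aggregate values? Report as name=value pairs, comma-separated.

[humidity_sum: humidity <= 34 and status in ('ok', 'warn', 'offline')]
sensor=C: ✗
sensor=P: ✓ → 68
sensor=V: ✗
sensor=U: ✗
sensor=N: ✗
sensor=W: ✗
sensor=Y: ✗
sensor=F: ✗
sensor=H: ✓ → 23
sensor=T: ✗
sensor=X: ✓ → 83
sensor=A: ✗
sensor=K: ✓ → 14
humidity_sum = 68 + 23 + 83 + 14 = 188
—
[humidity_sum2: humidity > 79 or status in ('warn', 'fail', 'offline')]
sensor=C: ✓ → 93
sensor=P: ✓ → 68
sensor=V: ✓ → 74
sensor=U: ✓ → 86
sensor=N: ✓ → 39
sensor=W: ✓ → 47
sensor=Y: ✓ → 17
sensor=F: ✓ → 31
sensor=H: ✗
sensor=T: ✓ → 13
sensor=X: ✓ → 83
sensor=A: ✓ → 91
sensor=K: ✓ → 14
humidity_sum2 = 93 + 68 + 74 + 86 + 39 + 47 + 17 + 31 + 13 + 83 + 91 + 14 = 656
—
[humidity_sum3: humidity < 70 and zone <> 'garage']
sensor=C: ✓ → 93
sensor=P: ✓ → 68
sensor=V: ✗
sensor=U: ✓ → 86
sensor=N: ✗
sensor=W: ✓ → 47
sensor=Y: ✓ → 17
sensor=F: ✓ → 31
sensor=H: ✓ → 23
sensor=T: ✓ → 13
sensor=X: ✓ → 83
sensor=A: ✗
sensor=K: ✓ → 14
humidity_sum3 = 93 + 68 + 86 + 47 + 17 + 31 + 23 + 13 + 83 + 14 = 475

humidity_sum=188, humidity_sum2=656, humidity_sum3=475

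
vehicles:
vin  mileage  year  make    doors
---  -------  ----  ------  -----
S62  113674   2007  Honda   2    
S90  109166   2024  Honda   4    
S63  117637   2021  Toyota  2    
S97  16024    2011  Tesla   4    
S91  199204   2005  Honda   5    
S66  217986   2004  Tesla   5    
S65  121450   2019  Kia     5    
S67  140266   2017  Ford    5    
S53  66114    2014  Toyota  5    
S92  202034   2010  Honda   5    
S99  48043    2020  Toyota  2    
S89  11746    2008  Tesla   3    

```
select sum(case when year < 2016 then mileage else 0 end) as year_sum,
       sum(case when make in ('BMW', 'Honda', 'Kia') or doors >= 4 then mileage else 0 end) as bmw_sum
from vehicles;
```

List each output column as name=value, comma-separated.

[year_sum: year < 2016]
vin=S62: ✓ → 113674
vin=S90: ✗
vin=S63: ✗
vin=S97: ✓ → 16024
vin=S91: ✓ → 199204
vin=S66: ✓ → 217986
vin=S65: ✗
vin=S67: ✗
vin=S53: ✓ → 66114
vin=S92: ✓ → 202034
vin=S99: ✗
vin=S89: ✓ → 11746
year_sum = 113674 + 16024 + 199204 + 217986 + 66114 + 202034 + 11746 = 826782
—
[bmw_sum: make in ('BMW', 'Honda', 'Kia') or doors >= 4]
vin=S62: ✓ → 113674
vin=S90: ✓ → 109166
vin=S63: ✗
vin=S97: ✓ → 16024
vin=S91: ✓ → 199204
vin=S66: ✓ → 217986
vin=S65: ✓ → 121450
vin=S67: ✓ → 140266
vin=S53: ✓ → 66114
vin=S92: ✓ → 202034
vin=S99: ✗
vin=S89: ✗
bmw_sum = 113674 + 109166 + 16024 + 199204 + 217986 + 121450 + 140266 + 66114 + 202034 = 1185918

year_sum=826782, bmw_sum=1185918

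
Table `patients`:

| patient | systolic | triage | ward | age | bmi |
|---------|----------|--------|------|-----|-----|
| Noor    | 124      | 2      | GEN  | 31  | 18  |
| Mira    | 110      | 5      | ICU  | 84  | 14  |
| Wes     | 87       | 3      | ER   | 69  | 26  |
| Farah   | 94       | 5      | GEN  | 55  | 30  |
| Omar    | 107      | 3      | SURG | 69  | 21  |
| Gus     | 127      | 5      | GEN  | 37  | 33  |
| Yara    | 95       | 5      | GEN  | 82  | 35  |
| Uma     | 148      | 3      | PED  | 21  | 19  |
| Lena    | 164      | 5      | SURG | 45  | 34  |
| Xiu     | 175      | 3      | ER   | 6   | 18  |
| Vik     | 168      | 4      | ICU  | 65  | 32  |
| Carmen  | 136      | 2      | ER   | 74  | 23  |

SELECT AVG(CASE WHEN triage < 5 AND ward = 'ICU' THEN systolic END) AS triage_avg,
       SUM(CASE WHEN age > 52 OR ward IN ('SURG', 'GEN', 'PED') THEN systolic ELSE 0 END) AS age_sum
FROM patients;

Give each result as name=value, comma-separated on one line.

[triage_avg: triage < 5 AND ward = 'ICU']
patient=Noor: ✗
patient=Mira: ✗
patient=Wes: ✗
patient=Farah: ✗
patient=Omar: ✗
patient=Gus: ✗
patient=Yara: ✗
patient=Uma: ✗
patient=Lena: ✗
patient=Xiu: ✗
patient=Vik: ✓ → 168
patient=Carmen: ✗
triage_avg = 168
—
[age_sum: age > 52 OR ward IN ('SURG', 'GEN', 'PED')]
patient=Noor: ✓ → 124
patient=Mira: ✓ → 110
patient=Wes: ✓ → 87
patient=Farah: ✓ → 94
patient=Omar: ✓ → 107
patient=Gus: ✓ → 127
patient=Yara: ✓ → 95
patient=Uma: ✓ → 148
patient=Lena: ✓ → 164
patient=Xiu: ✗
patient=Vik: ✓ → 168
patient=Carmen: ✓ → 136
age_sum = 124 + 110 + 87 + 94 + 107 + 127 + 95 + 148 + 164 + 168 + 136 = 1360

triage_avg=168, age_sum=1360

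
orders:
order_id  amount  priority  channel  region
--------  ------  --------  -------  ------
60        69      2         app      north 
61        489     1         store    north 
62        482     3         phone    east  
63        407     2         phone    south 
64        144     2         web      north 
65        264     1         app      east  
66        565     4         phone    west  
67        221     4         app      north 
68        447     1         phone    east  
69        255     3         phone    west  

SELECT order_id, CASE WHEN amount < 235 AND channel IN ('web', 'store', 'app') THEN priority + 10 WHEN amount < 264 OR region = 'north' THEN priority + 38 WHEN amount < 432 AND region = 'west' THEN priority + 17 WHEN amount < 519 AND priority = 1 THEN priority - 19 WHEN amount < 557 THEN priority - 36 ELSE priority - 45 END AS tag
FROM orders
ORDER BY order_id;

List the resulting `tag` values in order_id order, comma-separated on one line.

12, 39, -33, -34, 12, -18, -41, 14, -18, 41

order_id=60: amount < 235 AND channel IN ('web', 'store', 'app') → 12
order_id=61: amount < 264 OR region = 'north' → 39
order_id=62: amount < 557 → -33
order_id=63: amount < 557 → -34
order_id=64: amount < 235 AND channel IN ('web', 'store', 'app') → 12
order_id=65: amount < 519 AND priority = 1 → -18
order_id=66: ELSE → -41
order_id=67: amount < 235 AND channel IN ('web', 'store', 'app') → 14
order_id=68: amount < 519 AND priority = 1 → -18
order_id=69: amount < 264 OR region = 'north' → 41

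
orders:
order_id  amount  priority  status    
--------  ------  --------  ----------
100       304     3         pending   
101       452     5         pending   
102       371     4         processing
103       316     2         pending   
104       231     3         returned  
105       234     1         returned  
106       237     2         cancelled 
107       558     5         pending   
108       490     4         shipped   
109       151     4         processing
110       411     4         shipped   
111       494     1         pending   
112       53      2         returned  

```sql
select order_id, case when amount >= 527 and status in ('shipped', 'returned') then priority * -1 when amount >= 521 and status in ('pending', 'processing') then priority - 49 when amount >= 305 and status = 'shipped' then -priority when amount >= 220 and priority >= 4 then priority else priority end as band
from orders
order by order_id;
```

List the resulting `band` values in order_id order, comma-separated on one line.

3, 5, 4, 2, 3, 1, 2, -44, -4, 4, -4, 1, 2

order_id=100: ELSE → 3
order_id=101: amount >= 220 and priority >= 4 → 5
order_id=102: amount >= 220 and priority >= 4 → 4
order_id=103: ELSE → 2
order_id=104: ELSE → 3
order_id=105: ELSE → 1
order_id=106: ELSE → 2
order_id=107: amount >= 521 and status in ('pending', 'processing') → -44
order_id=108: amount >= 305 and status = 'shipped' → -4
order_id=109: ELSE → 4
order_id=110: amount >= 305 and status = 'shipped' → -4
order_id=111: ELSE → 1
order_id=112: ELSE → 2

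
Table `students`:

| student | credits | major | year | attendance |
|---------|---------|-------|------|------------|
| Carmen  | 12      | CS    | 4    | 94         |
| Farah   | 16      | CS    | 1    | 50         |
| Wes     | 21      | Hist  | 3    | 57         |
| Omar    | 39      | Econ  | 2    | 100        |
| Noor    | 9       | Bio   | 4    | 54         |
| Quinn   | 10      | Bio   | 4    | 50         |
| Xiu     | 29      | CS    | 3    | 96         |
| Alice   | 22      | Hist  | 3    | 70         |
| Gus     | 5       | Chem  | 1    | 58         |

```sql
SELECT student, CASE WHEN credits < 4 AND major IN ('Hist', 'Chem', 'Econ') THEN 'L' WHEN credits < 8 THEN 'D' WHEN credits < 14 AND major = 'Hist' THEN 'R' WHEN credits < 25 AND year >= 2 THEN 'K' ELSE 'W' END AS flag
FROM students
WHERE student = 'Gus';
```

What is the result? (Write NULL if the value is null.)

student = Gus: credits=5, major=Chem, year=1, attendance=58.
credits < 4 AND major IN ('Hist', 'Chem', 'Econ') → false
credits < 8 → true → D

D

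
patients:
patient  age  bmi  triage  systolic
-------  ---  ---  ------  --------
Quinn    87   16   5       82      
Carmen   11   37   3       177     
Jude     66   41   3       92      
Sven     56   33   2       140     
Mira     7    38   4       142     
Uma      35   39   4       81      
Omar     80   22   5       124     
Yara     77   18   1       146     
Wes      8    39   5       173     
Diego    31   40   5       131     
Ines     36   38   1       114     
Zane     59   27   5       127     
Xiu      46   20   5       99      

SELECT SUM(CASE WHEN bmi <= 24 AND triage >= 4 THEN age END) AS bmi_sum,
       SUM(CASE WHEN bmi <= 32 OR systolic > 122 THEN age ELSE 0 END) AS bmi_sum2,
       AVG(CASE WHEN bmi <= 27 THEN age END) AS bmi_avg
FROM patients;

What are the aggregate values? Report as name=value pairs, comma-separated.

bmi_sum=213, bmi_sum2=462, bmi_avg=69.8

[bmi_sum: bmi <= 24 AND triage >= 4]
patient=Quinn: ✓ → 87
patient=Carmen: ✗
patient=Jude: ✗
patient=Sven: ✗
patient=Mira: ✗
patient=Uma: ✗
patient=Omar: ✓ → 80
patient=Yara: ✗
patient=Wes: ✗
patient=Diego: ✗
patient=Ines: ✗
patient=Zane: ✗
patient=Xiu: ✓ → 46
bmi_sum = 87 + 80 + 46 = 213
—
[bmi_sum2: bmi <= 32 OR systolic > 122]
patient=Quinn: ✓ → 87
patient=Carmen: ✓ → 11
patient=Jude: ✗
patient=Sven: ✓ → 56
patient=Mira: ✓ → 7
patient=Uma: ✗
patient=Omar: ✓ → 80
patient=Yara: ✓ → 77
patient=Wes: ✓ → 8
patient=Diego: ✓ → 31
patient=Ines: ✗
patient=Zane: ✓ → 59
patient=Xiu: ✓ → 46
bmi_sum2 = 87 + 11 + 56 + 7 + 80 + 77 + 8 + 31 + 59 + 46 = 462
—
[bmi_avg: bmi <= 27]
patient=Quinn: ✓ → 87
patient=Carmen: ✗
patient=Jude: ✗
patient=Sven: ✗
patient=Mira: ✗
patient=Uma: ✗
patient=Omar: ✓ → 80
patient=Yara: ✓ → 77
patient=Wes: ✗
patient=Diego: ✗
patient=Ines: ✗
patient=Zane: ✓ → 59
patient=Xiu: ✓ → 46
bmi_avg = (87 + 80 + 77 + 59 + 46) / 5 = 69.8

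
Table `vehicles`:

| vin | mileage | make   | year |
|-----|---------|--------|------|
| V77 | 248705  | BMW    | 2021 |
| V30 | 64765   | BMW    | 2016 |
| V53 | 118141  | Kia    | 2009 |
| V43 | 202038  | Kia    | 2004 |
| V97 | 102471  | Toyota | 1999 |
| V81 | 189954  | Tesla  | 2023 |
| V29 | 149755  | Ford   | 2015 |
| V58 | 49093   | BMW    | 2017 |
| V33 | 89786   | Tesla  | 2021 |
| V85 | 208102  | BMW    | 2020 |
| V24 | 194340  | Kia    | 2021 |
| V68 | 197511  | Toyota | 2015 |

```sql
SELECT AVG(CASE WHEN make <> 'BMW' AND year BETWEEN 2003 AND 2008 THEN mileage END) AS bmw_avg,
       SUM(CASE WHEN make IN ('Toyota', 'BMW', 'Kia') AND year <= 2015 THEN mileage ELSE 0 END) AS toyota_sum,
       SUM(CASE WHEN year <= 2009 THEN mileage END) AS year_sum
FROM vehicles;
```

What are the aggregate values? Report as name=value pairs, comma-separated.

[bmw_avg: make <> 'BMW' AND year BETWEEN 2003 AND 2008]
vin=V77: ✗
vin=V30: ✗
vin=V53: ✗
vin=V43: ✓ → 202038
vin=V97: ✗
vin=V81: ✗
vin=V29: ✗
vin=V58: ✗
vin=V33: ✗
vin=V85: ✗
vin=V24: ✗
vin=V68: ✗
bmw_avg = 202038
—
[toyota_sum: make IN ('Toyota', 'BMW', 'Kia') AND year <= 2015]
vin=V77: ✗
vin=V30: ✗
vin=V53: ✓ → 118141
vin=V43: ✓ → 202038
vin=V97: ✓ → 102471
vin=V81: ✗
vin=V29: ✗
vin=V58: ✗
vin=V33: ✗
vin=V85: ✗
vin=V24: ✗
vin=V68: ✓ → 197511
toyota_sum = 118141 + 202038 + 102471 + 197511 = 620161
—
[year_sum: year <= 2009]
vin=V77: ✗
vin=V30: ✗
vin=V53: ✓ → 118141
vin=V43: ✓ → 202038
vin=V97: ✓ → 102471
vin=V81: ✗
vin=V29: ✗
vin=V58: ✗
vin=V33: ✗
vin=V85: ✗
vin=V24: ✗
vin=V68: ✗
year_sum = 118141 + 202038 + 102471 = 422650

bmw_avg=202038, toyota_sum=620161, year_sum=422650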